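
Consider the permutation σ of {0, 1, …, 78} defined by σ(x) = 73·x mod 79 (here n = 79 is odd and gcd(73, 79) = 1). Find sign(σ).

+1

Orbit of 40 under x↦73x: [40, 76, 18, 50, 16, 62, 23]… (length divides ord_79(73)).
3 cycles of lengths [39, 39, 1].
sign(π) = (−1)^{n − #cycles} = (−1)^{79−3} = (−1)^76 = +1.
Via Zolotarev, sign(π_{73}) = (73|79) = +1.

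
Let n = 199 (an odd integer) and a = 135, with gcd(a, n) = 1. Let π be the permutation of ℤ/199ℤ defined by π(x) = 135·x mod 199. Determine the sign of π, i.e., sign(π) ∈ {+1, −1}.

-1

Trace 96: π^k(96) = [96, 25, 191, 114, 67, 90, 11] for k=0..6.
Cycle lengths of π_135 on ℤ/199ℤ: [66, 66, 66, 1]; 4 cycles in total.
n − c = 199 − 4 = 195; sign = (−1)^195 = -1.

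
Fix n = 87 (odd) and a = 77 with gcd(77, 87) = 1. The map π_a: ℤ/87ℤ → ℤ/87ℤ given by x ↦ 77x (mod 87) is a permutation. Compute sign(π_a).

+1

Orbit of 8 under x↦77x: [8, 7, 17, 4, 47, 52, 2]… (length divides ord_87(77)).
Decompose π into cycles: lengths [28, 28, 28, 2, 1] (5 cycles, including the fixed point 0).
With 5 cycles on 87 points, sign = (−1)^{87−5} = +1.
(77|87)_J = +1 (Zolotarev's lemma cross-check).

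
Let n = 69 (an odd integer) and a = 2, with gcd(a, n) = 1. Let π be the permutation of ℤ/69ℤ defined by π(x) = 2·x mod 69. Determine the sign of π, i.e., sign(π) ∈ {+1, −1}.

Start at x=58: 58 → 47 → 25 → 50 → 31 → 62 → 55 → … (one orbit).
Cycle lengths of π_2 on ℤ/69ℤ: [22, 22, 11, 11, 2, 1]; 6 cycles in total.
sign(π) = (−1)^{n − #cycles} = (−1)^{69−6} = (−1)^63 = -1.
Via Zolotarev, sign(π_{2}) = (2|69) = -1.

-1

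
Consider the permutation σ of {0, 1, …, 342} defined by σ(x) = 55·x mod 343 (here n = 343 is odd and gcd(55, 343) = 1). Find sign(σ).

-1

Start at x=1: 1 → 55 → 281 → 20 → 71 → 132 → 57 → … (one orbit).
Cycle lengths of π_55 on ℤ/343ℤ: [98, 98, 98, 14, 14, 14, 2, 2, 2, 1]; 10 cycles in total.
With 10 cycles on 343 points, sign = (−1)^{343−10} = -1.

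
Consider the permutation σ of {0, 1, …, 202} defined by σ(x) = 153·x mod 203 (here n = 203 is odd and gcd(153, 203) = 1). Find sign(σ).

Orbit of 48 under x↦153x: [48, 36, 27, 71, 104, 78, 160]… (length divides ord_203(153)).
The orbit structure of x ↦ 153x mod 203: 11 orbits of sizes [28, 28, 28, 28, 28, 28, 28, 2, 2, 2, 1].
sign(π) = (−1)^{n − #cycles} = (−1)^{203−11} = (−1)^192 = +1.
Zolotarev: (153|203) = +1, matching the cycle-count sign.

+1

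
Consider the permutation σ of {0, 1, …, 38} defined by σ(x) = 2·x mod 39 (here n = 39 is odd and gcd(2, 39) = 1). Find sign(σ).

+1

Trace 16: π^k(16) = [16, 32, 25, 11, 22, 5, 10] for k=0..6.
Cycle type of π: 12×3 + 2 + 1; total 5 cycles.
Σ(ℓ_i−1) = 39−5 = 34; sign = (−1)^34 = +1.
Via Zolotarev, sign(π_{2}) = (2|39) = +1.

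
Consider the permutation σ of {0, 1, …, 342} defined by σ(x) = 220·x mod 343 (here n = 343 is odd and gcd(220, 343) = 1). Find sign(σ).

-1

Start at x=321: 321 → 305 → 215 → 309 → 66 → 114 → 41 → … (one orbit).
The orbit structure of x ↦ 220x mod 343: 4 orbits of sizes [294, 42, 6, 1].
343 − 4 = 339 transpositions; sign(π) = (−1)^339 = -1.
The Jacobi symbol (220|343) = -1 (Zolotarev) agrees.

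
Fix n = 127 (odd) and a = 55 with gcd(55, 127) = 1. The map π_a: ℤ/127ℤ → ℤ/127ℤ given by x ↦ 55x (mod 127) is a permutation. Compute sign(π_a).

Trace 11: π^k(11) = [11, 97, 1, 55, 104, 5, 21] for k=0..6.
2 cycles of lengths [126, 1].
Σ(ℓ_i−1) = 127−2 = 125; sign = (−1)^125 = -1.
(55|127)_J = -1 (Zolotarev's lemma cross-check).

-1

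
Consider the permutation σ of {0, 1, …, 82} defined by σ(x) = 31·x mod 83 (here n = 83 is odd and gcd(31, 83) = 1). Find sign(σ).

+1

Orbit of 77 under x↦31x: [77, 63, 44, 36, 37, 68, 33]… (length divides ord_83(31)).
3 cycles of lengths [41, 41, 1].
83 − 3 = 80 transpositions; sign(π) = (−1)^80 = +1.
The Jacobi symbol (31|83) = +1 (Zolotarev) agrees.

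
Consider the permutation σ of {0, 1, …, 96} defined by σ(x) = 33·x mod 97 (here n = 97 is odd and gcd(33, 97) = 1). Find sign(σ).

Trace 22: π^k(22) = [22, 47, 96, 64, 75, 50, 1] for k=0..6.
Cycle lengths of π_33 on ℤ/97ℤ: [8, 8, 8, 8, 8, 8, 8, 8, 8, 8, 8, 8, 1]; 13 cycles in total.
97 − 13 = 84 transpositions; sign(π) = (−1)^84 = +1.

+1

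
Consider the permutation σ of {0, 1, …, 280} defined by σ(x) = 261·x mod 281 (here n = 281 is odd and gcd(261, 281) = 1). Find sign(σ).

+1

Trace 225: π^k(225) = [225, 277, 80, 86, 247, 118, 169] for k=0..6.
Cycle type of π: 140×2 + 1; total 3 cycles.
Σ(ℓ_i−1) = 281−3 = 278; sign = (−1)^278 = +1.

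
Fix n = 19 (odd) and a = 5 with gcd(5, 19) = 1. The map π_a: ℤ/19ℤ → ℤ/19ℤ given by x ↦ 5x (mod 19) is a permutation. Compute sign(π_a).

+1

Start at x=4: 4 → 1 → 5 → 6 → 11 → 17 → 9 → … (one orbit).
3 cycles of lengths [9, 9, 1].
n − c = 19 − 3 = 16; sign = (−1)^16 = +1.
The Jacobi symbol (5|19) = +1 (Zolotarev) agrees.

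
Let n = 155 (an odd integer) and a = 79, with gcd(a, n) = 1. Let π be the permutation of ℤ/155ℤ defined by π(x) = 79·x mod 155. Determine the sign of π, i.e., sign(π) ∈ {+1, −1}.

Start at x=79: 79 → 41 → 139 → 131 → 119 → 101 → 74 → … (one orbit).
Decompose π into cycles: lengths [30, 30, 30, 30, 30, 2, 2, 1] (8 cycles, including the fixed point 0).
8 cycles on 155: each ℓ→(−1)^(ℓ−1), product (−1)^147 = -1.
Check: (79/155) = -1 by Zolotarev.

-1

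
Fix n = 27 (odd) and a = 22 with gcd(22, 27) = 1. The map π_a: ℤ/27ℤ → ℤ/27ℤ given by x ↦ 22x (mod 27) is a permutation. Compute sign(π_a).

+1

Trace 7: π^k(7) = [7, 19, 13, 16, 1, 22, 25] for k=0..6.
Cycle lengths of π_22 on ℤ/27ℤ: [9, 9, 3, 3, 1, 1, 1]; 7 cycles in total.
27 − 7 = 20 transpositions; sign(π) = (−1)^20 = +1.
Check: (22/27) = +1 by Zolotarev.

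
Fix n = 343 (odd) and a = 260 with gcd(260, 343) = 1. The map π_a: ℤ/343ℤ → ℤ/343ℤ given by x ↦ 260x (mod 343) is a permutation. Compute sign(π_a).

+1

Trace 85: π^k(85) = [85, 148, 64, 176, 141, 302, 316] for k=0..6.
π_260 has 19 disjoint cycles with lengths [49, 49, 49, 49, 49, 49, 7, 7, 7, 7, 7, 7, 1, 1, 1, 1, 1, 1, 1] on {0,…,342}.
n − c = 343 − 19 = 324; sign = (−1)^324 = +1.
Via Zolotarev, sign(π_{260}) = (260|343) = +1.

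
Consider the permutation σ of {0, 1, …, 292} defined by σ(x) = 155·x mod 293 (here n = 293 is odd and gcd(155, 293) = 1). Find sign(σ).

Trace 138: π^k(138) = [138, 1, 155, 292] for k=0..3.
π_155 has 74 disjoint cycles with lengths [4, 4, 4, 4, 4, 4, 4, 4, 4, 4, 4, 4, 4, 4, 4, 4, 4, 4, 4, 4, 4, 4, 4, 4, 4, 4, 4, 4, 4, 4, 4, 4, 4, 4, 4, 4, 4, 4, 4, 4, 4, 4, 4, 4, 4, 4, 4, 4, 4, 4, 4, 4, 4, 4, 4, 4, 4, 4, 4, 4, 4, 4, 4, 4, 4, 4, 4, 4, 4, 4, 4, 4, 4, 1] on {0,…,292}.
74 cycles on 293: each ℓ→(−1)^(ℓ−1), product (−1)^219 = -1.

-1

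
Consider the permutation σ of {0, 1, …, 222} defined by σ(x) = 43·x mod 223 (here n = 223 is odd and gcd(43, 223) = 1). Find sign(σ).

+1

Trace 37: π^k(37) = [37, 30, 175, 166, 2, 86, 130] for k=0..6.
Cycle type of π: 111×2 + 1; total 3 cycles.
Σ(ℓ_i−1) = 223−3 = 220; sign = (−1)^220 = +1.
The Jacobi symbol (43|223) = +1 (Zolotarev) agrees.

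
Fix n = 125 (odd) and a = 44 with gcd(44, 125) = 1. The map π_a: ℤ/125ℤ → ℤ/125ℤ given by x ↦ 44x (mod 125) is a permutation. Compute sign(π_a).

+1

Trace 14: π^k(14) = [14, 116, 104, 76, 94, 11, 109] for k=0..6.
Decompose π into cycles: lengths [50, 50, 10, 10, 2, 2, 1] (7 cycles, including the fixed point 0).
n − c = 125 − 7 = 118; sign = (−1)^118 = +1.
(44|125)_J = +1 (Zolotarev's lemma cross-check).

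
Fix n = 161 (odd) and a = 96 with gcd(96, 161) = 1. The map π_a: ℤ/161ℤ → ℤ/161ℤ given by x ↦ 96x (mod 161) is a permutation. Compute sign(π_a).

Orbit of 87 under x↦96x: [87, 141, 12, 25, 146, 9, 59]… (length divides ord_161(96)).
Cycle lengths of π_96 on ℤ/161ℤ: [66, 66, 11, 11, 6, 1]; 6 cycles in total.
sign(π) = (−1)^{n − #cycles} = (−1)^{161−6} = (−1)^155 = -1.

-1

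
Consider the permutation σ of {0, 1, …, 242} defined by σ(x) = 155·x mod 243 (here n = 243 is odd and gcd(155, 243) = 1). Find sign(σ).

-1

Trace 121: π^k(121) = [121, 44, 16, 50, 217, 101, 103] for k=0..6.
The orbit structure of x ↦ 155x mod 243: 6 orbits of sizes [162, 54, 18, 6, 2, 1].
Σ(ℓ_i−1) = 243−6 = 237; sign = (−1)^237 = -1.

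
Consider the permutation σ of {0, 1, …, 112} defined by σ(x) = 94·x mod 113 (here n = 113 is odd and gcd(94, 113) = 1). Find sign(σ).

Trace 94: π^k(94) = [94, 22, 34, 32, 70, 26, 71] for k=0..6.
2 cycles of lengths [112, 1].
Σ(ℓ_i−1) = 113−2 = 111; sign = (−1)^111 = -1.

-1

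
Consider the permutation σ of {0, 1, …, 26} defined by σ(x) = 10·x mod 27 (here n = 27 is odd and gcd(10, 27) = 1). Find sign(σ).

+1

Start at x=19: 19 → 1 → 10 → 19 (one orbit).
Cycle type of π: 3×6 + 1×9; total 15 cycles.
n − c = 27 − 15 = 12; sign = (−1)^12 = +1.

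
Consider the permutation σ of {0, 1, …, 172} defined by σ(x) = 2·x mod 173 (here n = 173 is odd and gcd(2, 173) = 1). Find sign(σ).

-1

Orbit of 156 under x↦2x: [156, 139, 105, 37, 74, 148, 123]… (length divides ord_173(2)).
Decompose π into cycles: lengths [172, 1] (2 cycles, including the fixed point 0).
173 − 2 = 171 transpositions; sign(π) = (−1)^171 = -1.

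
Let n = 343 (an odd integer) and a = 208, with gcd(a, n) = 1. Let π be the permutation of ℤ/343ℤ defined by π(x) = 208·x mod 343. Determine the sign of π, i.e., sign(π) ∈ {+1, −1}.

-1

Trace 330: π^k(330) = [330, 40, 88, 125, 275, 262, 302] for k=0..6.
4 cycles of lengths [294, 42, 6, 1].
Σ(ℓ_i−1) = 343−4 = 339; sign = (−1)^339 = -1.
(208|343)_J = -1 (Zolotarev's lemma cross-check).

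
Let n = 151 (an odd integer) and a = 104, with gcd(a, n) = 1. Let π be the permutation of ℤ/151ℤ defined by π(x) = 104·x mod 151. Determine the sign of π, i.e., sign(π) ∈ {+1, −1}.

-1

Orbit of 143 under x↦104x: [143, 74, 146, 84, 129, 128, 24]… (length divides ord_151(104)).
Cycle lengths of π_104 on ℤ/151ℤ: [150, 1]; 2 cycles in total.
151 − 2 = 149 transpositions; sign(π) = (−1)^149 = -1.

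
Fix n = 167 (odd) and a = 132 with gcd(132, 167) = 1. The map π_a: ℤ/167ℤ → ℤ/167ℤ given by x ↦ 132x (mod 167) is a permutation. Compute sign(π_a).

Orbit of 3 under x↦132x: [3, 62, 1, 132, 56, 44, 130]… (length divides ord_167(132)).
π_132 has 3 disjoint cycles with lengths [83, 83, 1] on {0,…,166}.
With 3 cycles on 167 points, sign = (−1)^{167−3} = +1.
(132|167)_J = +1 (Zolotarev's lemma cross-check).

+1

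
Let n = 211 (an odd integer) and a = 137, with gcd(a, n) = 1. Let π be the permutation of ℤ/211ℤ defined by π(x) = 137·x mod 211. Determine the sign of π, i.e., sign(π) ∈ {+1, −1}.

+1

Start at x=1: 1 → 137 → 201 → 107 → 100 → 196 → 55 → … (one orbit).
π_137 has 15 disjoint cycles with lengths [15, 15, 15, 15, 15, 15, 15, 15, 15, 15, 15, 15, 15, 15, 1] on {0,…,210}.
n − c = 211 − 15 = 196; sign = (−1)^196 = +1.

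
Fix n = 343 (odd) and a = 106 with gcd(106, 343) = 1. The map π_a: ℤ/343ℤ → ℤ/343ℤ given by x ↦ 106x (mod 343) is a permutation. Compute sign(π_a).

Orbit of 162 under x↦106x: [162, 22, 274, 232, 239, 295, 57]… (length divides ord_343(106)).
The orbit structure of x ↦ 106x mod 343: 19 orbits of sizes [49, 49, 49, 49, 49, 49, 7, 7, 7, 7, 7, 7, 1, 1, 1, 1, 1, 1, 1].
With 19 cycles on 343 points, sign = (−1)^{343−19} = +1.
The Jacobi symbol (106|343) = +1 (Zolotarev) agrees.

+1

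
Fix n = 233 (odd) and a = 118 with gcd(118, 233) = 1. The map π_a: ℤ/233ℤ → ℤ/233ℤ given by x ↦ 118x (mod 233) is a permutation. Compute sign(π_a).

-1

Trace 35: π^k(35) = [35, 169, 137, 89, 17, 142, 213] for k=0..6.
2 cycles of lengths [232, 1].
233 − 2 = 231 transpositions; sign(π) = (−1)^231 = -1.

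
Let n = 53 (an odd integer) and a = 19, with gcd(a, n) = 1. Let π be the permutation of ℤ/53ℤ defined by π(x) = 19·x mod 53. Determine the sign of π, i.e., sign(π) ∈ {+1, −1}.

-1

Trace 22: π^k(22) = [22, 47, 45, 7, 27, 36, 48] for k=0..6.
2 cycles of lengths [52, 1].
Σ(ℓ_i−1) = 53−2 = 51; sign = (−1)^51 = -1.
The Jacobi symbol (19|53) = -1 (Zolotarev) agrees.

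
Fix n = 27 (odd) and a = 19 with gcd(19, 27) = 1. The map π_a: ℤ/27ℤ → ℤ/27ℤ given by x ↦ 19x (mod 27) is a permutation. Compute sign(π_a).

+1

Start at x=19: 19 → 10 → 1 → 19 (one orbit).
Cycle type of π: 3×6 + 1×9; total 15 cycles.
sign(π) = (−1)^{n − #cycles} = (−1)^{27−15} = (−1)^12 = +1.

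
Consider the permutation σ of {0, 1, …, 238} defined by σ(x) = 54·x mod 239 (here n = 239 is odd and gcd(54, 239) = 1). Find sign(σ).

Trace 202: π^k(202) = [202, 153, 136, 174, 75, 226, 15] for k=0..6.
Cycle lengths of π_54 on ℤ/239ℤ: [119, 119, 1]; 3 cycles in total.
With 3 cycles on 239 points, sign = (−1)^{239−3} = +1.

+1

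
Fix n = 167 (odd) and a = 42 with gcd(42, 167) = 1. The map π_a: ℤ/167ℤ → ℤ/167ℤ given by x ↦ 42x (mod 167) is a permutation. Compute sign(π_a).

Trace 96: π^k(96) = [96, 24, 6, 85, 63, 141, 77] for k=0..6.
Cycle lengths of π_42 on ℤ/167ℤ: [83, 83, 1]; 3 cycles in total.
167 − 3 = 164 transpositions; sign(π) = (−1)^164 = +1.
Zolotarev: (42|167) = +1, matching the cycle-count sign.

+1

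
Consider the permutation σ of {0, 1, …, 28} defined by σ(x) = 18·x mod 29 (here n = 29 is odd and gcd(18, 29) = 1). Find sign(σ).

Orbit of 27 under x↦18x: [27, 22, 19, 23, 8, 28, 11]… (length divides ord_29(18)).
Cycle type of π: 28 + 1; total 2 cycles.
n − c = 29 − 2 = 27; sign = (−1)^27 = -1.

-1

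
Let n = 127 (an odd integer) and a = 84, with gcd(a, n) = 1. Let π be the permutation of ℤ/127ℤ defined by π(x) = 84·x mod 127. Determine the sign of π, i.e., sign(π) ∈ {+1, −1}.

Trace 62: π^k(62) = [62, 1, 84, 71, 122, 88, 26] for k=0..6.
π_84 has 3 disjoint cycles with lengths [63, 63, 1] on {0,…,126}.
127 − 3 = 124 transpositions; sign(π) = (−1)^124 = +1.

+1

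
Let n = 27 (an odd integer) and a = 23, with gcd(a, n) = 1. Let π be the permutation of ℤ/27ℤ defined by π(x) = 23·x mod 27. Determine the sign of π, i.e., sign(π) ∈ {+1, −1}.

Start at x=20: 20 → 1 → 23 → 16 → 17 → 13 → 2 → … (one orbit).
Cycle type of π: 18 + 6 + 2 + 1; total 4 cycles.
n − c = 27 − 4 = 23; sign = (−1)^23 = -1.

-1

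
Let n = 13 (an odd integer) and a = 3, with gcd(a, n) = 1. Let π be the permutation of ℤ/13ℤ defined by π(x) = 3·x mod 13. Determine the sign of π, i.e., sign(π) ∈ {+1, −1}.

+1

Start at x=9: 9 → 1 → 3 → 9 (one orbit).
5 cycles of lengths [3, 3, 3, 3, 1].
Σ(ℓ_i−1) = 13−5 = 8; sign = (−1)^8 = +1.
Zolotarev: (3|13) = +1, matching the cycle-count sign.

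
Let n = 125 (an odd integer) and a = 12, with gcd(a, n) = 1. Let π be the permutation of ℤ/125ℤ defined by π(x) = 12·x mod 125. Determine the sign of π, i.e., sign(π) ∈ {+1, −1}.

Start at x=42: 42 → 4 → 48 → 76 → 37 → 69 → 78 → … (one orbit).
4 cycles of lengths [100, 20, 4, 1].
sign(π) = (−1)^{n − #cycles} = (−1)^{125−4} = (−1)^121 = -1.

-1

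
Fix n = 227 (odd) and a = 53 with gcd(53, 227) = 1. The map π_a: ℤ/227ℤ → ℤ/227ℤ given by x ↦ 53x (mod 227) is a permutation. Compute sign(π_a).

Orbit of 25 under x↦53x: [25, 190, 82, 33, 160, 81, 207]… (length divides ord_227(53)).
3 cycles of lengths [113, 113, 1].
sign(π) = (−1)^{n − #cycles} = (−1)^{227−3} = (−1)^224 = +1.

+1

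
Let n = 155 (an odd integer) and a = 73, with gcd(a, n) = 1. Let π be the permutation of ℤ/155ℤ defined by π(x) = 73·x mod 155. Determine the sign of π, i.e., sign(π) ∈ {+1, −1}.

Orbit of 69 under x↦73x: [69, 77, 41, 48, 94, 42, 121]… (length divides ord_155(73)).
The orbit structure of x ↦ 73x mod 155: 5 orbits of sizes [60, 60, 30, 4, 1].
155 − 5 = 150 transpositions; sign(π) = (−1)^150 = +1.

+1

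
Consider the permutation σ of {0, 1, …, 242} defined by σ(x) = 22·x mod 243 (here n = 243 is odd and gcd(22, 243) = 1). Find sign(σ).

+1

Start at x=109: 109 → 211 → 25 → 64 → 193 → 115 → 100 → … (one orbit).
Cycle type of π: 81×2 + 27×2 + 9×2 + 3×2 + 1×3; total 11 cycles.
Σ(ℓ_i−1) = 243−11 = 232; sign = (−1)^232 = +1.
Check: (22/243) = +1 by Zolotarev.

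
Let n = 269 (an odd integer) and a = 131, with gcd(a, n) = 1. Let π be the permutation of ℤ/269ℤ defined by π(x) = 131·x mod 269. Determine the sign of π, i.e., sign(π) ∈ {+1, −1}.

+1

Orbit of 93 under x↦131x: [93, 78, 265, 14, 220, 37, 5]… (length divides ord_269(131)).
Decompose π into cycles: lengths [67, 67, 67, 67, 1] (5 cycles, including the fixed point 0).
With 5 cycles on 269 points, sign = (−1)^{269−5} = +1.
Via Zolotarev, sign(π_{131}) = (131|269) = +1.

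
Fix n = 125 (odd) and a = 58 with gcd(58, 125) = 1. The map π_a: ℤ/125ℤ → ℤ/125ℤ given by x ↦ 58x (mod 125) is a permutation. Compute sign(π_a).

Start at x=44: 44 → 52 → 16 → 53 → 74 → 42 → 61 → … (one orbit).
Decompose π into cycles: lengths [100, 20, 4, 1] (4 cycles, including the fixed point 0).
sign(π) = (−1)^{n − #cycles} = (−1)^{125−4} = (−1)^121 = -1.

-1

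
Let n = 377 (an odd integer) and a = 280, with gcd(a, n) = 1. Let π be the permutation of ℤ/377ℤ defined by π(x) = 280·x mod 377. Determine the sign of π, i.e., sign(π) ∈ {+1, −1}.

Orbit of 307 under x↦280x: [307, 4, 366, 313, 176, 270, 200]… (length divides ord_377(280)).
Decompose π into cycles: lengths [84, 84, 84, 84, 28, 12, 1] (7 cycles, including the fixed point 0).
377 − 7 = 370 transpositions; sign(π) = (−1)^370 = +1.

+1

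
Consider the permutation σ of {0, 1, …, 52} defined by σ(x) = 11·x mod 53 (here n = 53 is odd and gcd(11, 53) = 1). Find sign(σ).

+1

Start at x=49: 49 → 9 → 46 → 29 → 1 → 11 → 15 → … (one orbit).
Cycle lengths of π_11 on ℤ/53ℤ: [26, 26, 1]; 3 cycles in total.
Σ(ℓ_i−1) = 53−3 = 50; sign = (−1)^50 = +1.
Zolotarev: (11|53) = +1, matching the cycle-count sign.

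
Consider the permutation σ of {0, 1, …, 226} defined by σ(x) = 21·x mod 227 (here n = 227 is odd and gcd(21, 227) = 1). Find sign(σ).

+1

Orbit of 89 under x↦21x: [89, 53, 205, 219, 59, 104, 141]… (length divides ord_227(21)).
π_21 has 3 disjoint cycles with lengths [113, 113, 1] on {0,…,226}.
n − c = 227 − 3 = 224; sign = (−1)^224 = +1.
Check: (21/227) = +1 by Zolotarev.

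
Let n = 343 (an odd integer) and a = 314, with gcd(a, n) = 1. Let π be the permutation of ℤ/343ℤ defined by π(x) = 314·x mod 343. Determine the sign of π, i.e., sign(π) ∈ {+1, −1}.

-1

Orbit of 62 under x↦314x: [62, 260, 6, 169, 244, 127, 90]… (length divides ord_343(314)).
10 cycles of lengths [98, 98, 98, 14, 14, 14, 2, 2, 2, 1].
n − c = 343 − 10 = 333; sign = (−1)^333 = -1.
Via Zolotarev, sign(π_{314}) = (314|343) = -1.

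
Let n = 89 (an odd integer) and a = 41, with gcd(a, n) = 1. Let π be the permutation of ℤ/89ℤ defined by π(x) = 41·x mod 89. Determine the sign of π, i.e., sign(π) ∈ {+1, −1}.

Orbit of 55 under x↦41x: [55, 30, 73, 56, 71, 63, 2]… (length divides ord_89(41)).
Cycle type of π: 88 + 1; total 2 cycles.
With 2 cycles on 89 points, sign = (−1)^{89−2} = -1.

-1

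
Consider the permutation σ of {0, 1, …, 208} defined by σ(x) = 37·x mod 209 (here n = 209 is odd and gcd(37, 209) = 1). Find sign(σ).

Trace 20: π^k(20) = [20, 113, 1, 37, 115, 75, 58] for k=0..6.
The orbit structure of x ↦ 37x mod 209: 30 orbits of sizes [10, 10, 10, 10, 10, 10, 10, 10, 10, 10, 10, 10, 10, 10, 10, 10, 10, 10, 5, 5, 2, 2, 2, 2, 2, 2, 2, 2, 2, 1].
Σ(ℓ_i−1) = 209−30 = 179; sign = (−1)^179 = -1.
(37|209)_J = -1 (Zolotarev's lemma cross-check).

-1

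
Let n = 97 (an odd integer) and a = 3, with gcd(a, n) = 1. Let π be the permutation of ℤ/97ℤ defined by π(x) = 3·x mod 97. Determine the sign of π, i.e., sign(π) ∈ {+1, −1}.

+1

Orbit of 24 under x↦3x: [24, 72, 22, 66, 4, 12, 36]… (length divides ord_97(3)).
Cycle type of π: 48×2 + 1; total 3 cycles.
3 cycles on 97: each ℓ→(−1)^(ℓ−1), product (−1)^94 = +1.
(3|97)_J = +1 (Zolotarev's lemma cross-check).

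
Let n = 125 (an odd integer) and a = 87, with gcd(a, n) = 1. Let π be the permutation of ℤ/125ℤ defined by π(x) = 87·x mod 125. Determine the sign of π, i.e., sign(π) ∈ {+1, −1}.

-1

Trace 124: π^k(124) = [124, 38, 56, 122, 114, 43, 116] for k=0..6.
4 cycles of lengths [100, 20, 4, 1].
sign(π) = (−1)^{n − #cycles} = (−1)^{125−4} = (−1)^121 = -1.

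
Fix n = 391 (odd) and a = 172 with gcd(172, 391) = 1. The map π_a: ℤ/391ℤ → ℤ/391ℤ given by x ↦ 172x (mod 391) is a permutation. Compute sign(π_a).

Start at x=1: 1 → 172 → 259 → 365 → 220 → 304 → 285 → … (one orbit).
Cycle lengths of π_172 on ℤ/391ℤ: [88, 88, 88, 88, 22, 8, 8, 1]; 8 cycles in total.
n − c = 391 − 8 = 383; sign = (−1)^383 = -1.
The Jacobi symbol (172|391) = -1 (Zolotarev) agrees.

-1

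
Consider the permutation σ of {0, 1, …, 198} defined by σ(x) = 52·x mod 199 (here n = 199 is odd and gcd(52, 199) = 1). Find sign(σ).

Trace 61: π^k(61) = [61, 187, 172, 188, 25, 106, 139] for k=0..6.
Decompose π into cycles: lengths [33, 33, 33, 33, 33, 33, 1] (7 cycles, including the fixed point 0).
With 7 cycles on 199 points, sign = (−1)^{199−7} = +1.
Check: (52/199) = +1 by Zolotarev.

+1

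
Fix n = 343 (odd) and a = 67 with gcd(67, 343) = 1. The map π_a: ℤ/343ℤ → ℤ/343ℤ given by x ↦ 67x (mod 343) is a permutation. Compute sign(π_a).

+1

Orbit of 165 under x↦67x: [165, 79, 148, 312, 324, 99, 116]… (length divides ord_343(67)).
π_67 has 31 disjoint cycles with lengths [21, 21, 21, 21, 21, 21, 21, 21, 21, 21, 21, 21, 21, 21, 3, 3, 3, 3, 3, 3, 3, 3, 3, 3, 3, 3, 3, 3, 3, 3, 1] on {0,…,342}.
343 − 31 = 312 transpositions; sign(π) = (−1)^312 = +1.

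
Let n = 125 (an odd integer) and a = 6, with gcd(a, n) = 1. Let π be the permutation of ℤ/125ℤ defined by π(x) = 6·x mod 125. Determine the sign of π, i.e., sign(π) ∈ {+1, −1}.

+1

Trace 96: π^k(96) = [96, 76, 81, 111, 41, 121, 101] for k=0..6.
Cycle lengths of π_6 on ℤ/125ℤ: [25, 25, 25, 25, 5, 5, 5, 5, 1, 1, 1, 1, 1]; 13 cycles in total.
Σ(ℓ_i−1) = 125−13 = 112; sign = (−1)^112 = +1.
Via Zolotarev, sign(π_{6}) = (6|125) = +1.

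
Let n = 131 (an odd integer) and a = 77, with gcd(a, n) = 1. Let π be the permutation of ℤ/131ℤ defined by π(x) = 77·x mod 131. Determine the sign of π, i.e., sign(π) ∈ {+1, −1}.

Trace 59: π^k(59) = [59, 89, 41, 13, 84, 49, 105] for k=0..6.
π_77 has 3 disjoint cycles with lengths [65, 65, 1] on {0,…,130}.
sign(π) = (−1)^{n − #cycles} = (−1)^{131−3} = (−1)^128 = +1.

+1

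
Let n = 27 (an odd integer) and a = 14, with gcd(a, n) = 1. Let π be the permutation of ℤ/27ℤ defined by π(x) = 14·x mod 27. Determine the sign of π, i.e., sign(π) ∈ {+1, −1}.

Start at x=23: 23 → 25 → 26 → 13 → 20 → 10 → 5 → … (one orbit).
4 cycles of lengths [18, 6, 2, 1].
sign(π) = (−1)^{n − #cycles} = (−1)^{27−4} = (−1)^23 = -1.
Check: (14/27) = -1 by Zolotarev.

-1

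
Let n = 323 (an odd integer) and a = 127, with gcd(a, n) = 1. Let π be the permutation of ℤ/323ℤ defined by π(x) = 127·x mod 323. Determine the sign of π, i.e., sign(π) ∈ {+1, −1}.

Start at x=127: 127 → 302 → 240 → 118 → 128 → 106 → 219 → … (one orbit).
Cycle lengths of π_127 on ℤ/323ℤ: [72, 72, 72, 72, 18, 8, 8, 1]; 8 cycles in total.
Σ(ℓ_i−1) = 323−8 = 315; sign = (−1)^315 = -1.

-1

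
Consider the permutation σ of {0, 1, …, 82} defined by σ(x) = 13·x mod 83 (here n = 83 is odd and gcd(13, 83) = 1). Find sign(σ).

-1

Trace 70: π^k(70) = [70, 80, 44, 74, 49, 56, 64] for k=0..6.
Decompose π into cycles: lengths [82, 1] (2 cycles, including the fixed point 0).
2 cycles on 83: each ℓ→(−1)^(ℓ−1), product (−1)^81 = -1.
Check: (13/83) = -1 by Zolotarev.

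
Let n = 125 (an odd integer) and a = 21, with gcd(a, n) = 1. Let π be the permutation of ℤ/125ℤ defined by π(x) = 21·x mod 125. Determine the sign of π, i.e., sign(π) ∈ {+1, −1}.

Orbit of 76 under x↦21x: [76, 96, 16, 86, 56, 51, 71]… (length divides ord_125(21)).
Decompose π into cycles: lengths [25, 25, 25, 25, 5, 5, 5, 5, 1, 1, 1, 1, 1] (13 cycles, including the fixed point 0).
13 cycles on 125: each ℓ→(−1)^(ℓ−1), product (−1)^112 = +1.

+1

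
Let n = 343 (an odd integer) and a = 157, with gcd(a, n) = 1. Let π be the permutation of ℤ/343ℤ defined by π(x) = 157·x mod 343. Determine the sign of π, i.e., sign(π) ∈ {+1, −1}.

Start at x=23: 23 → 181 → 291 → 68 → 43 → 234 → 37 → … (one orbit).
The orbit structure of x ↦ 157x mod 343: 4 orbits of sizes [294, 42, 6, 1].
Σ(ℓ_i−1) = 343−4 = 339; sign = (−1)^339 = -1.
Via Zolotarev, sign(π_{157}) = (157|343) = -1.

-1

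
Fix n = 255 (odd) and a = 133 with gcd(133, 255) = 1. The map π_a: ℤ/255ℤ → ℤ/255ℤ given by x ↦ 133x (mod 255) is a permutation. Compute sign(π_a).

+1

Start at x=148: 148 → 49 → 142 → 16 → 88 → 229 → 112 → … (one orbit).
Cycle type of π: 16×15 + 4×3 + 1×3; total 21 cycles.
Σ(ℓ_i−1) = 255−21 = 234; sign = (−1)^234 = +1.
(133|255)_J = +1 (Zolotarev's lemma cross-check).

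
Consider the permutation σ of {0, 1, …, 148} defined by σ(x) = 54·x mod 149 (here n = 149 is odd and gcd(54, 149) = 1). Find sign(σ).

+1

Trace 88: π^k(88) = [88, 133, 30, 130, 17, 24, 104] for k=0..6.
The orbit structure of x ↦ 54x mod 149: 3 orbits of sizes [74, 74, 1].
3 cycles on 149: each ℓ→(−1)^(ℓ−1), product (−1)^146 = +1.
(54|149)_J = +1 (Zolotarev's lemma cross-check).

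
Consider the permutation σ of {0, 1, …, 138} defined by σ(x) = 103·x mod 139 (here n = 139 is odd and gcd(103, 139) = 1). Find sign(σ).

Trace 75: π^k(75) = [75, 80, 39, 125, 87, 65, 23] for k=0..6.
Decompose π into cycles: lengths [46, 46, 46, 1] (4 cycles, including the fixed point 0).
n − c = 139 − 4 = 135; sign = (−1)^135 = -1.

-1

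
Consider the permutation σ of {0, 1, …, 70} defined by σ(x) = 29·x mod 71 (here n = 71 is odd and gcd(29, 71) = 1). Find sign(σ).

Trace 57: π^k(57) = [57, 20, 12, 64, 10, 6, 32] for k=0..6.
3 cycles of lengths [35, 35, 1].
71 − 3 = 68 transpositions; sign(π) = (−1)^68 = +1.

+1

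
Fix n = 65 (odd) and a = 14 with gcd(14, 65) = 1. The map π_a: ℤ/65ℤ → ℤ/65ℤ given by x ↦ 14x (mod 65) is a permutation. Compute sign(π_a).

+1

Start at x=14: 14 → 1 → 14 (one orbit).
39 cycles of lengths [2, 2, 2, 2, 2, 2, 2, 2, 2, 2, 2, 2, 2, 2, 2, 2, 2, 2, 2, 2, 2, 2, 2, 2, 2, 2, 1, 1, 1, 1, 1, 1, 1, 1, 1, 1, 1, 1, 1].
39 cycles on 65: each ℓ→(−1)^(ℓ−1), product (−1)^26 = +1.
Check: (14/65) = +1 by Zolotarev.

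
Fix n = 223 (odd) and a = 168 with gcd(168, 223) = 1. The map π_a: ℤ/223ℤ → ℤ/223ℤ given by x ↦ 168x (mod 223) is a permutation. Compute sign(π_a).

Start at x=127: 127 → 151 → 169 → 71 → 109 → 26 → 131 → … (one orbit).
Decompose π into cycles: lengths [222, 1] (2 cycles, including the fixed point 0).
2 cycles on 223: each ℓ→(−1)^(ℓ−1), product (−1)^221 = -1.

-1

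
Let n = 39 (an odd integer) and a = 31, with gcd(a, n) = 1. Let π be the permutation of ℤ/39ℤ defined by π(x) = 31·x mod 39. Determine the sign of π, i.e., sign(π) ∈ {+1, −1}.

-1

Orbit of 34 under x↦31x: [34, 1, 31, 25]… (length divides ord_39(31)).
Cycle type of π: 4×9 + 1×3; total 12 cycles.
sign(π) = (−1)^{n − #cycles} = (−1)^{39−12} = (−1)^27 = -1.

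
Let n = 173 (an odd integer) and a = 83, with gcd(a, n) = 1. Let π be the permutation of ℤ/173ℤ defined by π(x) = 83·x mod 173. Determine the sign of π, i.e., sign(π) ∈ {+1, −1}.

Trace 124: π^k(124) = [124, 85, 135, 133, 140, 29, 158] for k=0..6.
Decompose π into cycles: lengths [43, 43, 43, 43, 1] (5 cycles, including the fixed point 0).
5 cycles on 173: each ℓ→(−1)^(ℓ−1), product (−1)^168 = +1.
Zolotarev: (83|173) = +1, matching the cycle-count sign.

+1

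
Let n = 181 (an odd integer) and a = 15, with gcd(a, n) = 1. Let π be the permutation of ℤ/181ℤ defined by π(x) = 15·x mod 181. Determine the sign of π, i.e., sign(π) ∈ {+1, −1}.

Trace 82: π^k(82) = [82, 144, 169, 1, 15, 44, 117] for k=0..6.
Decompose π into cycles: lengths [45, 45, 45, 45, 1] (5 cycles, including the fixed point 0).
sign(π) = (−1)^{n − #cycles} = (−1)^{181−5} = (−1)^176 = +1.
Zolotarev: (15|181) = +1, matching the cycle-count sign.

+1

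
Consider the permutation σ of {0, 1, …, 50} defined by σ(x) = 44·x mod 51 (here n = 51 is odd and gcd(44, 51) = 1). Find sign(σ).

+1

Trace 19: π^k(19) = [19, 20, 13, 11, 25, 29, 1] for k=0..6.
5 cycles of lengths [16, 16, 16, 2, 1].
Σ(ℓ_i−1) = 51−5 = 46; sign = (−1)^46 = +1.
Via Zolotarev, sign(π_{44}) = (44|51) = +1.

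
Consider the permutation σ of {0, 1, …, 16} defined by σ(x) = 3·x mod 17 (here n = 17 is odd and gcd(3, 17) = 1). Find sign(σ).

-1

Start at x=16: 16 → 14 → 8 → 7 → 4 → 12 → 2 → … (one orbit).
π_3 has 2 disjoint cycles with lengths [16, 1] on {0,…,16}.
Σ(ℓ_i−1) = 17−2 = 15; sign = (−1)^15 = -1.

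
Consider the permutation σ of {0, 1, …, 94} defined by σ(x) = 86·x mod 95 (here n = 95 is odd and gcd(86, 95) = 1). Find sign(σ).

Start at x=51: 51 → 16 → 46 → 61 → 21 → 1 → 86 → … (one orbit).
Cycle lengths of π_86 on ℤ/95ℤ: [18, 18, 18, 18, 18, 1, 1, 1, 1, 1]; 10 cycles in total.
10 cycles on 95: each ℓ→(−1)^(ℓ−1), product (−1)^85 = -1.

-1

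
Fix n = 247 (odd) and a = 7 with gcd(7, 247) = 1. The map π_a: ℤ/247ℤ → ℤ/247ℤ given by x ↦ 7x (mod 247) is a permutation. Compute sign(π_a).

-1

Orbit of 45 under x↦7x: [45, 68, 229, 121, 106, 1, 7]… (length divides ord_247(7)).
The orbit structure of x ↦ 7x mod 247: 26 orbits of sizes [12, 12, 12, 12, 12, 12, 12, 12, 12, 12, 12, 12, 12, 12, 12, 12, 12, 12, 12, 3, 3, 3, 3, 3, 3, 1].
247 − 26 = 221 transpositions; sign(π) = (−1)^221 = -1.
(7|247)_J = -1 (Zolotarev's lemma cross-check).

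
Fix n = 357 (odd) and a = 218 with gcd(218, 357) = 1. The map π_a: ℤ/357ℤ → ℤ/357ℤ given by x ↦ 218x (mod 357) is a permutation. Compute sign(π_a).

Trace 1: π^k(1) = [1, 218, 43, 92, 64, 29, 253] for k=0..6.
Cycle type of π: 16×21 + 2×7 + 1×7; total 35 cycles.
35 cycles on 357: each ℓ→(−1)^(ℓ−1), product (−1)^322 = +1.
Via Zolotarev, sign(π_{218}) = (218|357) = +1.

+1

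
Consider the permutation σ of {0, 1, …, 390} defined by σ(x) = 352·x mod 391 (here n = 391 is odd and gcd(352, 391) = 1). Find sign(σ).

+1

Orbit of 185 under x↦352x: [185, 214, 256, 182, 331, 385, 234]… (length divides ord_391(352)).
Cycle lengths of π_352 on ℤ/391ℤ: [176, 176, 22, 16, 1]; 5 cycles in total.
With 5 cycles on 391 points, sign = (−1)^{391−5} = +1.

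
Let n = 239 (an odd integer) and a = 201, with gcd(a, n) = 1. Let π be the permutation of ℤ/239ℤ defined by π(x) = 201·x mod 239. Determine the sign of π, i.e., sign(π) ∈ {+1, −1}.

+1

Start at x=1: 1 → 201 → 10 → 98 → 100 → 24 → 44 → 1 (one orbit).
Cycle lengths of π_201 on ℤ/239ℤ: [7, 7, 7, 7, 7, 7, 7, 7, 7, 7, 7, 7, 7, 7, 7, 7, 7, 7, 7, 7, 7, 7, 7, 7, 7, 7, 7, 7, 7, 7, 7, 7, 7, 7, 1]; 35 cycles in total.
With 35 cycles on 239 points, sign = (−1)^{239−35} = +1.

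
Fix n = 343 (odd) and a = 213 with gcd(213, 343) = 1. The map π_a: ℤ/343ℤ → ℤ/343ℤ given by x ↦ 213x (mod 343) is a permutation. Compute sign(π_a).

Trace 33: π^k(33) = [33, 169, 325, 282, 41, 158, 40] for k=0..6.
π_213 has 4 disjoint cycles with lengths [294, 42, 6, 1] on {0,…,342}.
Σ(ℓ_i−1) = 343−4 = 339; sign = (−1)^339 = -1.
(213|343)_J = -1 (Zolotarev's lemma cross-check).

-1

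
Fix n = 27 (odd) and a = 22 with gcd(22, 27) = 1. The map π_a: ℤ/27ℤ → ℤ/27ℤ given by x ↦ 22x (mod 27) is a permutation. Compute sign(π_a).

Orbit of 1 under x↦22x: [1, 22, 25, 10, 4, 7, 19]… (length divides ord_27(22)).
π_22 has 7 disjoint cycles with lengths [9, 9, 3, 3, 1, 1, 1] on {0,…,26}.
7 cycles on 27: each ℓ→(−1)^(ℓ−1), product (−1)^20 = +1.

+1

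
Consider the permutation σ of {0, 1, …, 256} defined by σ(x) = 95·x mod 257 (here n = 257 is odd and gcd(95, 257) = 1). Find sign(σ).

+1

Start at x=169: 169 → 121 → 187 → 32 → 213 → 189 → 222 → … (one orbit).
5 cycles of lengths [64, 64, 64, 64, 1].
n − c = 257 − 5 = 252; sign = (−1)^252 = +1.
(95|257)_J = +1 (Zolotarev's lemma cross-check).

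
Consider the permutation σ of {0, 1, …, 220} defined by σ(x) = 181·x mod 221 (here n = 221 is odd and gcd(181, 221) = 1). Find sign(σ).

Trace 207: π^k(207) = [207, 118, 142, 66, 12, 183, 194] for k=0..6.
The orbit structure of x ↦ 181x mod 221: 20 orbits of sizes [16, 16, 16, 16, 16, 16, 16, 16, 16, 16, 16, 16, 16, 2, 2, 2, 2, 2, 2, 1].
221 − 20 = 201 transpositions; sign(π) = (−1)^201 = -1.

-1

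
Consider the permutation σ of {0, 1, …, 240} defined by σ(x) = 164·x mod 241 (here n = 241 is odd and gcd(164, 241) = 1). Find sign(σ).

Start at x=100: 100 → 12 → 40 → 53 → 16 → 214 → 151 → … (one orbit).
Decompose π into cycles: lengths [120, 120, 1] (3 cycles, including the fixed point 0).
3 cycles on 241: each ℓ→(−1)^(ℓ−1), product (−1)^238 = +1.

+1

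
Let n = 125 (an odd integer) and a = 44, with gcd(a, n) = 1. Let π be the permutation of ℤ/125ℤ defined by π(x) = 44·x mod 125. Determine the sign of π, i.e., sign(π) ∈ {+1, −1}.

Trace 76: π^k(76) = [76, 94, 11, 109, 46, 24, 56] for k=0..6.
The orbit structure of x ↦ 44x mod 125: 7 orbits of sizes [50, 50, 10, 10, 2, 2, 1].
125 − 7 = 118 transpositions; sign(π) = (−1)^118 = +1.
Check: (44/125) = +1 by Zolotarev.

+1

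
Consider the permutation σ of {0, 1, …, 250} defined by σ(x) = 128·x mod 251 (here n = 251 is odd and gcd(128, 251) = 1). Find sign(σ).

-1

Orbit of 188 under x↦128x: [188, 219, 171, 51, 2, 5, 138]… (length divides ord_251(128)).
Decompose π into cycles: lengths [50, 50, 50, 50, 50, 1] (6 cycles, including the fixed point 0).
n − c = 251 − 6 = 245; sign = (−1)^245 = -1.
(128|251)_J = -1 (Zolotarev's lemma cross-check).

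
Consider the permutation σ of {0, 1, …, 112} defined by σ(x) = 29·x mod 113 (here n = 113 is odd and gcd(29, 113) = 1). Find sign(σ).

Start at x=61: 61 → 74 → 112 → 84 → 63 → 19 → 99 → … (one orbit).
The orbit structure of x ↦ 29x mod 113: 2 orbits of sizes [112, 1].
n − c = 113 − 2 = 111; sign = (−1)^111 = -1.
Zolotarev: (29|113) = -1, matching the cycle-count sign.

-1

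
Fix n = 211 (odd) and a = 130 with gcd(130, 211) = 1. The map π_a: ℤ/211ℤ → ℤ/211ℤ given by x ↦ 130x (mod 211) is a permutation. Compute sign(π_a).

Start at x=149: 149 → 169 → 26 → 4 → 98 → 80 → 61 → … (one orbit).
Cycle type of π: 210 + 1; total 2 cycles.
sign(π) = (−1)^{n − #cycles} = (−1)^{211−2} = (−1)^209 = -1.

-1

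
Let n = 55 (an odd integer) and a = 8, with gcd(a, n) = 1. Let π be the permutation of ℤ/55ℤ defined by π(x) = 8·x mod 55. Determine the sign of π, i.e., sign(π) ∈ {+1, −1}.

+1

Trace 43: π^k(43) = [43, 14, 2, 16, 18, 34, 52] for k=0..6.
π_8 has 5 disjoint cycles with lengths [20, 20, 10, 4, 1] on {0,…,54}.
sign(π) = (−1)^{n − #cycles} = (−1)^{55−5} = (−1)^50 = +1.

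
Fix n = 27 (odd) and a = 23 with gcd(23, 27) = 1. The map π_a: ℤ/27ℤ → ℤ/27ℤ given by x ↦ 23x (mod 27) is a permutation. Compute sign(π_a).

-1

Orbit of 16 under x↦23x: [16, 17, 13, 2, 19, 5, 7]… (length divides ord_27(23)).
π_23 has 4 disjoint cycles with lengths [18, 6, 2, 1] on {0,…,26}.
4 cycles on 27: each ℓ→(−1)^(ℓ−1), product (−1)^23 = -1.
Zolotarev: (23|27) = -1, matching the cycle-count sign.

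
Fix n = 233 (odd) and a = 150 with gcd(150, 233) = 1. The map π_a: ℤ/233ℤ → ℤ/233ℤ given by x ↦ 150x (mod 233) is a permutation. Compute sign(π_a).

-1

Start at x=4: 4 → 134 → 62 → 213 → 29 → 156 → 100 → … (one orbit).
The orbit structure of x ↦ 150x mod 233: 2 orbits of sizes [232, 1].
With 2 cycles on 233 points, sign = (−1)^{233−2} = -1.
Check: (150/233) = -1 by Zolotarev.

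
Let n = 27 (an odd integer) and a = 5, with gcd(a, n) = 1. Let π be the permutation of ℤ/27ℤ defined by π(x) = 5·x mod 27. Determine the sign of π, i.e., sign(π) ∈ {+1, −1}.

Orbit of 1 under x↦5x: [1, 5, 25, 17, 4, 20, 19]… (length divides ord_27(5)).
Decompose π into cycles: lengths [18, 6, 2, 1] (4 cycles, including the fixed point 0).
4 cycles on 27: each ℓ→(−1)^(ℓ−1), product (−1)^23 = -1.
Check: (5/27) = -1 by Zolotarev.

-1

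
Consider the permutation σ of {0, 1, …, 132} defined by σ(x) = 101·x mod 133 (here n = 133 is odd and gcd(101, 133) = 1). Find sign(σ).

Orbit of 20 under x↦101x: [20, 25, 131, 64, 80, 100, 125]… (length divides ord_133(101)).
The orbit structure of x ↦ 101x mod 133: 10 orbits of sizes [18, 18, 18, 18, 18, 18, 9, 9, 6, 1].
n − c = 133 − 10 = 123; sign = (−1)^123 = -1.
Via Zolotarev, sign(π_{101}) = (101|133) = -1.

-1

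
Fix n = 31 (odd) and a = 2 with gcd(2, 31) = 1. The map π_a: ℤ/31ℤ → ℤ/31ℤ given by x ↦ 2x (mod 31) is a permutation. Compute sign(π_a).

+1

Start at x=2: 2 → 4 → 8 → 16 → 1 → 2 (one orbit).
Decompose π into cycles: lengths [5, 5, 5, 5, 5, 5, 1] (7 cycles, including the fixed point 0).
n − c = 31 − 7 = 24; sign = (−1)^24 = +1.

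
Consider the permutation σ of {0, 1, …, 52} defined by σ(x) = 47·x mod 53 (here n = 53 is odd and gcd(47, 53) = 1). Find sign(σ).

Orbit of 24 under x↦47x: [24, 15, 16, 10, 46, 42, 13]… (length divides ord_53(47)).
5 cycles of lengths [13, 13, 13, 13, 1].
n − c = 53 − 5 = 48; sign = (−1)^48 = +1.

+1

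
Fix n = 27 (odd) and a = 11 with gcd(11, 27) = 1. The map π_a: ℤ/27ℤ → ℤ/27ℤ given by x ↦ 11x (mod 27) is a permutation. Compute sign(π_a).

-1

Trace 10: π^k(10) = [10, 2, 22, 26, 16, 14, 19] for k=0..6.
Decompose π into cycles: lengths [18, 6, 2, 1] (4 cycles, including the fixed point 0).
Σ(ℓ_i−1) = 27−4 = 23; sign = (−1)^23 = -1.
The Jacobi symbol (11|27) = -1 (Zolotarev) agrees.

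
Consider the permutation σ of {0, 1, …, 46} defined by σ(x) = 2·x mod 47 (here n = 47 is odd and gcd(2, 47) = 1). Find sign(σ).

+1

Trace 28: π^k(28) = [28, 9, 18, 36, 25, 3, 6] for k=0..6.
Cycle lengths of π_2 on ℤ/47ℤ: [23, 23, 1]; 3 cycles in total.
n − c = 47 − 3 = 44; sign = (−1)^44 = +1.
Via Zolotarev, sign(π_{2}) = (2|47) = +1.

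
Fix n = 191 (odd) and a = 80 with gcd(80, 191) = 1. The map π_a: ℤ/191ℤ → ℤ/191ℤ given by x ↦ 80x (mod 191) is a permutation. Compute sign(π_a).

Start at x=43: 43 → 2 → 160 → 3 → 49 → 100 → 169 → … (one orbit).
Decompose π into cycles: lengths [95, 95, 1] (3 cycles, including the fixed point 0).
Σ(ℓ_i−1) = 191−3 = 188; sign = (−1)^188 = +1.
The Jacobi symbol (80|191) = +1 (Zolotarev) agrees.

+1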